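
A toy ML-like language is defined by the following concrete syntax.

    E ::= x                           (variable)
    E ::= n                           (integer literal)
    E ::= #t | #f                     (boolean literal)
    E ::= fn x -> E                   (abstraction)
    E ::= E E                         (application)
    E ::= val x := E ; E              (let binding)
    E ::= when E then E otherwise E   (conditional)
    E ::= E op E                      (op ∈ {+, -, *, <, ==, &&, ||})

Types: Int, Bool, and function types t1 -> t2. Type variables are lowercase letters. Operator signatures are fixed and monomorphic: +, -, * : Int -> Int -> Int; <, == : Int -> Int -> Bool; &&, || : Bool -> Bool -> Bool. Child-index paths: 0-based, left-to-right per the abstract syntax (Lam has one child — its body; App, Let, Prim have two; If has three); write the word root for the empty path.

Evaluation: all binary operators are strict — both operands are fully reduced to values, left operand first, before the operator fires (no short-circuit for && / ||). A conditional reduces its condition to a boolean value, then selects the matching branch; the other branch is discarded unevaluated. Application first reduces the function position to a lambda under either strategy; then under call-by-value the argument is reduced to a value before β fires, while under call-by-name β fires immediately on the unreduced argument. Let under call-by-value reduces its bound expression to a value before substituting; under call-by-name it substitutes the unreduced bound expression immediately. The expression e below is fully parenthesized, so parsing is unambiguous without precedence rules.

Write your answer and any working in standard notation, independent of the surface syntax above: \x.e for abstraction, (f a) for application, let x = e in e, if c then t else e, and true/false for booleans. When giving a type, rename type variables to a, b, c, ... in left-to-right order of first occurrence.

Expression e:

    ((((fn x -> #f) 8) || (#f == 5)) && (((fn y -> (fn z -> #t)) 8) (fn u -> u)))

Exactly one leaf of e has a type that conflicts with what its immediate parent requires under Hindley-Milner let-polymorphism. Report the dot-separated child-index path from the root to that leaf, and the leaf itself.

Working:
\x._ : a -> Bool
  unify a -> Bool ~ Int -> b
  unify a ~ Int
  unify Bool ~ b
_ _ : Bool
  unify Bool ~ Bool
  unify Bool ~ Int
  FAIL: mismatch Bool ~ Int

Answer: 0.1.0 : false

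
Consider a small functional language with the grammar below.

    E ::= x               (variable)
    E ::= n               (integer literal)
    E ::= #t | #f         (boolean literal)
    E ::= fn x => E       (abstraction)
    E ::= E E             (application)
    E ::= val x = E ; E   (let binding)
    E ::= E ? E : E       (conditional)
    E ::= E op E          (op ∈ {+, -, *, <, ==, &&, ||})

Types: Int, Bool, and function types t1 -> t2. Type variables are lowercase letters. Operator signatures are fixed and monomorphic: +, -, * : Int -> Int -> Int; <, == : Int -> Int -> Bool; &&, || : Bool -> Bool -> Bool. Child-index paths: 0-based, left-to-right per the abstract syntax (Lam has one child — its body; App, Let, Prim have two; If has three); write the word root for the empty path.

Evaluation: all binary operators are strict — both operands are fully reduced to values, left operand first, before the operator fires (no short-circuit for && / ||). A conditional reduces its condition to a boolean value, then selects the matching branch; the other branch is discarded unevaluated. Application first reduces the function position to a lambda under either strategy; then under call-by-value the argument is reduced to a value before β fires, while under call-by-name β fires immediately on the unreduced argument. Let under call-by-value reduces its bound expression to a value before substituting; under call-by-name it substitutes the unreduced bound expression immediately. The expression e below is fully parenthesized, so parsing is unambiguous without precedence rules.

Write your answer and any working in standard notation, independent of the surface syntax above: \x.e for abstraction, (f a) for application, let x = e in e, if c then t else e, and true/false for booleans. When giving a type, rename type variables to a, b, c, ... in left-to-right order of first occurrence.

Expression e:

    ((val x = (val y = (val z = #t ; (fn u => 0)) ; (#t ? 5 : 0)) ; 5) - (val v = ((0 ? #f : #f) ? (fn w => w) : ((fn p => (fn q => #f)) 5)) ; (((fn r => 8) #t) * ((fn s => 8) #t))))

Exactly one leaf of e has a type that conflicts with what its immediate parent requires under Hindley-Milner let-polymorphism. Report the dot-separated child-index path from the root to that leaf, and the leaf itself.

Derivation:
let z : Bool
\u._ : a -> Int
let y : forall. a -> Int
  unify Bool ~ Bool
  unify Int ~ Int
let x : Int
  unify Int ~ Int
  unify Int ~ Bool
  FAIL: mismatch Int ~ Bool

Answer: 1.0.0.0 : 0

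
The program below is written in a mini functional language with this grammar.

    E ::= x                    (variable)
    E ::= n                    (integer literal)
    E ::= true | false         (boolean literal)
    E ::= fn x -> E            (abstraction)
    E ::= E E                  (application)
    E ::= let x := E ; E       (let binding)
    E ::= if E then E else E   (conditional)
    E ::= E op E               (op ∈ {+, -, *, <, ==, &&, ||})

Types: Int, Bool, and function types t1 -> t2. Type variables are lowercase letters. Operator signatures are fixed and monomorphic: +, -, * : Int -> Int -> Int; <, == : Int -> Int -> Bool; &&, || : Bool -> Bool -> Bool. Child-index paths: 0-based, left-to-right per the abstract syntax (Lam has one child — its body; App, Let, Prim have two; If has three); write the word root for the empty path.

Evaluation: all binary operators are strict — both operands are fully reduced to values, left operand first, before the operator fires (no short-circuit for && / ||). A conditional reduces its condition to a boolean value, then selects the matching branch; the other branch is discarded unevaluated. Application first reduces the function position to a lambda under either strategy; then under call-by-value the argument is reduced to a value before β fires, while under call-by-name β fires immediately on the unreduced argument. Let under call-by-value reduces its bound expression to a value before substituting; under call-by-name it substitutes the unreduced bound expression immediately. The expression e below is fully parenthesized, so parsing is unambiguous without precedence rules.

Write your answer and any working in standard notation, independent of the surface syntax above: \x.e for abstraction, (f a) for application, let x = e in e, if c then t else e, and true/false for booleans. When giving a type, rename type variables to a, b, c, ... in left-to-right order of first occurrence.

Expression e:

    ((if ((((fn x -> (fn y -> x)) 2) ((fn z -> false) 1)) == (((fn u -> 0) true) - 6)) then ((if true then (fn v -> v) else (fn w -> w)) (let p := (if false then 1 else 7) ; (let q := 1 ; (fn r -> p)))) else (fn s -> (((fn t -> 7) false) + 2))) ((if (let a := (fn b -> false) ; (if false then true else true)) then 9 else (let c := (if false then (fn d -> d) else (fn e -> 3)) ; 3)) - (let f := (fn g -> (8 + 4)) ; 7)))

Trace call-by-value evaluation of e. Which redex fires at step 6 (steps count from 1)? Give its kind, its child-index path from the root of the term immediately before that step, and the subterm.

Derivation:
step 0: ((if ((((\x.(\y.x)) 2) ((\z.false) 1)) == (((\u.0) true) - 6)) then ((if true then (\v.v) else (\w.w)) (let p = (if false then 1 else 7) in (let q = 1 in (\r.p)))) else (\s.(((\t.7) false) + 2))) ((if (let a = (\b.false) in (if false then true else true)) then 9 else (let c = (if false then (\d.d) else (\e.3)) in 3)) - (let f = (\g.(8 + 4)) in 7)))
step 1: [beta@0.0.0.0] ((if (((\y.2) ((\z.false) 1)) == (((\u.0) true) - 6)) then ((if true then (\v.v) else (\w.w)) (let p = (if false then 1 else 7) in (let q = 1 in (\r.p)))) else (\s.(((\t.7) false) + 2))) ((if (let a = (\b.false) in (if false then true else true)) then 9 else (let c = (if false then (\d.d) else (\e.3)) in 3)) - (let f = (\g.(8 + 4)) in 7)))
step 2: [beta@0.0.0.1] ((if (((\y.2) false) == (((\u.0) true) - 6)) then ((if true then (\v.v) else (\w.w)) (let p = (if false then 1 else 7) in (let q = 1 in (\r.p)))) else (\s.(((\t.7) false) + 2))) ((if (let a = (\b.false) in (if false then true else true)) then 9 else (let c = (if false then (\d.d) else (\e.3)) in 3)) - (let f = (\g.(8 + 4)) in 7)))
step 3: [beta@0.0.0] ((if (2 == (((\u.0) true) - 6)) then ((if true then (\v.v) else (\w.w)) (let p = (if false then 1 else 7) in (let q = 1 in (\r.p)))) else (\s.(((\t.7) false) + 2))) ((if (let a = (\b.false) in (if false then true else true)) then 9 else (let c = (if false then (\d.d) else (\e.3)) in 3)) - (let f = (\g.(8 + 4)) in 7)))
step 4: [beta@0.0.1.0] ((if (2 == (0 - 6)) then ((if true then (\v.v) else (\w.w)) (let p = (if false then 1 else 7) in (let q = 1 in (\r.p)))) else (\s.(((\t.7) false) + 2))) ((if (let a = (\b.false) in (if false then true else true)) then 9 else (let c = (if false then (\d.d) else (\e.3)) in 3)) - (let f = (\g.(8 + 4)) in 7)))
step 5: [delta@0.0.1] ((if (2 == -6) then ((if true then (\v.v) else (\w.w)) (let p = (if false then 1 else 7) in (let q = 1 in (\r.p)))) else (\s.(((\t.7) false) + 2))) ((if (let a = (\b.false) in (if false then true else true)) then 9 else (let c = (if false then (\d.d) else (\e.3)) in 3)) - (let f = (\g.(8 + 4)) in 7)))
step 6: [delta@0.0] ((if false then ((if true then (\v.v) else (\w.w)) (let p = (if false then 1 else 7) in (let q = 1 in (\r.p)))) else (\s.(((\t.7) false) + 2))) ((if (let a = (\b.false) in (if false then true else true)) then 9 else (let c = (if false then (\d.d) else (\e.3)) in 3)) - (let f = (\g.(8 + 4)) in 7)))

Answer: delta at 0.0 : (2 == -6)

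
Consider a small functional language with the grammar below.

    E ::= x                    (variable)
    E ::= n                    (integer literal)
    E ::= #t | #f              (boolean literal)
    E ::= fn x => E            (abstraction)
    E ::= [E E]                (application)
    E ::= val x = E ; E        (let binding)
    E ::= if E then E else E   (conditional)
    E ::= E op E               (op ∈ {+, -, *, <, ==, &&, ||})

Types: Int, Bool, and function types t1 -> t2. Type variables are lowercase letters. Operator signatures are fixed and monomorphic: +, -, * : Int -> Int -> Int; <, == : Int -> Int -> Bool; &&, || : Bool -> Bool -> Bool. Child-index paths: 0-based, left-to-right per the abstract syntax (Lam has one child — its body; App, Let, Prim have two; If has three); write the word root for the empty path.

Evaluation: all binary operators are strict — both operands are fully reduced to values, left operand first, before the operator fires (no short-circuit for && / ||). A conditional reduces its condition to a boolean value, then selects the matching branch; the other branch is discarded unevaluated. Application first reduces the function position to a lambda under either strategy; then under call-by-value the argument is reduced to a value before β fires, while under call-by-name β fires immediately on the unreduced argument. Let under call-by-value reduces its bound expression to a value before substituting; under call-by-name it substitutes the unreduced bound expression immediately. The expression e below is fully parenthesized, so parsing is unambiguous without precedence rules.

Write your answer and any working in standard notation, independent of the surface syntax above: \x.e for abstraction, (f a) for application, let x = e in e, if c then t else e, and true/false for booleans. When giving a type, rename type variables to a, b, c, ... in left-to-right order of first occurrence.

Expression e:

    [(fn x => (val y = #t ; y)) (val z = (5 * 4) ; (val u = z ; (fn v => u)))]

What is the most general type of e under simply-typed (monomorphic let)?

Working:
let y : Bool
y : Bool
\x._ : a -> Bool
  unify Int ~ Int
  unify Int ~ Int
let z : Int
z : Int
let u : Int
u : Int
\v._ : b -> Int
  unify a -> Bool ~ (b -> Int) -> c
  unify a ~ b -> Int
  unify Bool ~ c
_ _ : Bool

Answer: Bool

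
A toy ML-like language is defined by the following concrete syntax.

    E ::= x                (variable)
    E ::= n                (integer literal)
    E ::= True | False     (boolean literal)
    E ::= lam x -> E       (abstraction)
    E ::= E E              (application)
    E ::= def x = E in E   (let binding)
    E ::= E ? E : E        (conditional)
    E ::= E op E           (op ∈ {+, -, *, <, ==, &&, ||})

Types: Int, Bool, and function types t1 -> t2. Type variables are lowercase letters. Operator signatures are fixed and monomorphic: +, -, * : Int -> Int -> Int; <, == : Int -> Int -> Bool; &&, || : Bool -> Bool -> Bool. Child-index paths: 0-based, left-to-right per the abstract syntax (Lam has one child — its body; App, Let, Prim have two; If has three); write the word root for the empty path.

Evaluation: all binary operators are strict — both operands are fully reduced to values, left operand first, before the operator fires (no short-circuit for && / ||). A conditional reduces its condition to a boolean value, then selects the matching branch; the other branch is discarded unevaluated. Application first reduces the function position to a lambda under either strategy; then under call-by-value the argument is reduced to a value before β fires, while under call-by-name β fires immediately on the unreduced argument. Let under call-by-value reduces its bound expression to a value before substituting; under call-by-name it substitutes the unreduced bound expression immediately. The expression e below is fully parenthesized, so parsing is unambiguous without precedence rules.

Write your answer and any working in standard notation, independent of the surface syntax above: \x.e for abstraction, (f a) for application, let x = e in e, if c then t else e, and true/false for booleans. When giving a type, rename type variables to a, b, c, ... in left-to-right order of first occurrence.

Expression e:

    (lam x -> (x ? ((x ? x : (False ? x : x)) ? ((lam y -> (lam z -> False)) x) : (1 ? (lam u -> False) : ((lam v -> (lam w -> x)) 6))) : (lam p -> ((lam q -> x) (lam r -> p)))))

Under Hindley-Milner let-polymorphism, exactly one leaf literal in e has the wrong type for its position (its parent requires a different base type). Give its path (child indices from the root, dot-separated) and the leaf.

Trace:
x : a
  unify a ~ Bool
x : Bool
  unify Bool ~ Bool
x : Bool
  unify Bool ~ Bool
x : Bool
x : Bool
  unify Bool ~ Bool
  unify Bool ~ Bool
  unify Bool ~ Bool
\z._ : c -> Bool
\y._ : b -> c -> Bool
x : Bool
  unify b -> c -> Bool ~ Bool -> d
  unify b ~ Bool
  unify c -> Bool ~ d
_ _ : c -> Bool
  unify Int ~ Bool
  FAIL: mismatch Int ~ Bool

Answer: 0.1.2.0 : 1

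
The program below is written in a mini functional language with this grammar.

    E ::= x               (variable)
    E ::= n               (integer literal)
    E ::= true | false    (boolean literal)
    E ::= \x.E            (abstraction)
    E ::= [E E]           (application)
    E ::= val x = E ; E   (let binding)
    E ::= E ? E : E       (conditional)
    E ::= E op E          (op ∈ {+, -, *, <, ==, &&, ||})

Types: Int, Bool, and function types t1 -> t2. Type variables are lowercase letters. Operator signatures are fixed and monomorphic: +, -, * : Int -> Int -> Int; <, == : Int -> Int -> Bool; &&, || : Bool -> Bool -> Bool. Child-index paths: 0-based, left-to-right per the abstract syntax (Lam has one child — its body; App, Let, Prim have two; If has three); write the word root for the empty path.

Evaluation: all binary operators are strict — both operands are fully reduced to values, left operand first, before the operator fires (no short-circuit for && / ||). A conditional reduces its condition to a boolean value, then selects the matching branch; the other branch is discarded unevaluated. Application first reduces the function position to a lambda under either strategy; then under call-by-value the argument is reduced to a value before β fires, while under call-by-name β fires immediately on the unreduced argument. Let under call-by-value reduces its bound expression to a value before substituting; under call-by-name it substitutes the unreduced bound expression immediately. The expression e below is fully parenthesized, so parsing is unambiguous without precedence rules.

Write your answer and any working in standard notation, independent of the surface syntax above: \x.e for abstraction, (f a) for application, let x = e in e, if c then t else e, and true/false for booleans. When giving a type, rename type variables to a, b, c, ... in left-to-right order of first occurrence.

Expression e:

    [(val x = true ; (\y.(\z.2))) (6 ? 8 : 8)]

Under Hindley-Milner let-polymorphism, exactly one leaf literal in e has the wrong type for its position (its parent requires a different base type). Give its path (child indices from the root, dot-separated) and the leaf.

Answer: 1.0 : 6

Derivation:
let x : Bool
\z._ : b -> Int
\y._ : a -> b -> Int
  unify Int ~ Bool
  FAIL: mismatch Int ~ Bool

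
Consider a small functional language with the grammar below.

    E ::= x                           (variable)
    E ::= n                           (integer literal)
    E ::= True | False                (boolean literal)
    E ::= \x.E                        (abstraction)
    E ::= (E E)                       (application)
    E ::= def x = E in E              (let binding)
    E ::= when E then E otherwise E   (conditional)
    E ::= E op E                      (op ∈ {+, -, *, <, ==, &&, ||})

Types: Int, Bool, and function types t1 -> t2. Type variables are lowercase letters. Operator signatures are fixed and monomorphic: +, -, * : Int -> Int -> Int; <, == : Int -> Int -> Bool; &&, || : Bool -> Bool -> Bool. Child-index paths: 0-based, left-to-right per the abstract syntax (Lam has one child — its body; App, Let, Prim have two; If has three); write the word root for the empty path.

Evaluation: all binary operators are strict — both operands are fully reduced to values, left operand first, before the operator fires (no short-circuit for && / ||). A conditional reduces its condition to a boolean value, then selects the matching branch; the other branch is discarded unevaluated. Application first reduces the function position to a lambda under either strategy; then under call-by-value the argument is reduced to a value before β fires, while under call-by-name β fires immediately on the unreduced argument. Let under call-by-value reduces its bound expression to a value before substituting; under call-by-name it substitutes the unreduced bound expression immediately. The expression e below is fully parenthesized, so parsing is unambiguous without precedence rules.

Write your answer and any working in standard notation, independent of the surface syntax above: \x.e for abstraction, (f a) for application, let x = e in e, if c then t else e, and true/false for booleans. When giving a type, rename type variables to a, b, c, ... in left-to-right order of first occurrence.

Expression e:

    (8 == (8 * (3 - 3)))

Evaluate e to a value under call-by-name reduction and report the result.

Working:
step 0: (8 == (8 * (3 - 3)))
step 1: [delta@1.1] (8 == (8 * 0))
step 2: [delta@1] (8 == 0)
step 3: [delta@root] false

Answer: false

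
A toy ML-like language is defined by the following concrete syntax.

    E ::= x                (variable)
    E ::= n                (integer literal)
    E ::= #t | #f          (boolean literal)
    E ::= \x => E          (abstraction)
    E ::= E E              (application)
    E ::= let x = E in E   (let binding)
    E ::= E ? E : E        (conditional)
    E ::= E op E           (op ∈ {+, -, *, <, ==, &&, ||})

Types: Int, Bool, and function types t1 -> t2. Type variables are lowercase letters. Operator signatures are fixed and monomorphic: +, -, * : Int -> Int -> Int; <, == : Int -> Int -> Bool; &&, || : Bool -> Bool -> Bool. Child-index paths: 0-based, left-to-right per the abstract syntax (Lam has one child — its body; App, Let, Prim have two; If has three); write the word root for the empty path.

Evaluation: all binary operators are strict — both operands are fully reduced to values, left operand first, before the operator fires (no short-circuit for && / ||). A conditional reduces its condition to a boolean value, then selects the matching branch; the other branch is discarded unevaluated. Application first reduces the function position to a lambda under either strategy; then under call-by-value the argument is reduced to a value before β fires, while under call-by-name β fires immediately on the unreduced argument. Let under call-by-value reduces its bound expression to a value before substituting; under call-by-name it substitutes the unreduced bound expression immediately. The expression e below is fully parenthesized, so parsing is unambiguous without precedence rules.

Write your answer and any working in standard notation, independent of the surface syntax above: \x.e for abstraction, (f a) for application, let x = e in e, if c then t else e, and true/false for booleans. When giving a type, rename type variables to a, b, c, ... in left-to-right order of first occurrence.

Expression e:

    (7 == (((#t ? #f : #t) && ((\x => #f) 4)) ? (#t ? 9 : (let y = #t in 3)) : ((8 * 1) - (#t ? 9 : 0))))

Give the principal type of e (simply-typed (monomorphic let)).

Working:
  unify Int ~ Int
  unify Bool ~ Bool
  unify Bool ~ Bool
  unify Bool ~ Bool
\x._ : a -> Bool
  unify a -> Bool ~ Int -> b
  unify a ~ Int
  unify Bool ~ b
_ _ : Bool
  unify Bool ~ Bool
  unify Bool ~ Bool
  unify Bool ~ Bool
let y : Bool
  unify Int ~ Int
  unify Int ~ Int
  unify Int ~ Int
  unify Int ~ Int
  unify Bool ~ Bool
  unify Int ~ Int
  unify Int ~ Int
  unify Int ~ Int
  unify Int ~ Int

Answer: Bool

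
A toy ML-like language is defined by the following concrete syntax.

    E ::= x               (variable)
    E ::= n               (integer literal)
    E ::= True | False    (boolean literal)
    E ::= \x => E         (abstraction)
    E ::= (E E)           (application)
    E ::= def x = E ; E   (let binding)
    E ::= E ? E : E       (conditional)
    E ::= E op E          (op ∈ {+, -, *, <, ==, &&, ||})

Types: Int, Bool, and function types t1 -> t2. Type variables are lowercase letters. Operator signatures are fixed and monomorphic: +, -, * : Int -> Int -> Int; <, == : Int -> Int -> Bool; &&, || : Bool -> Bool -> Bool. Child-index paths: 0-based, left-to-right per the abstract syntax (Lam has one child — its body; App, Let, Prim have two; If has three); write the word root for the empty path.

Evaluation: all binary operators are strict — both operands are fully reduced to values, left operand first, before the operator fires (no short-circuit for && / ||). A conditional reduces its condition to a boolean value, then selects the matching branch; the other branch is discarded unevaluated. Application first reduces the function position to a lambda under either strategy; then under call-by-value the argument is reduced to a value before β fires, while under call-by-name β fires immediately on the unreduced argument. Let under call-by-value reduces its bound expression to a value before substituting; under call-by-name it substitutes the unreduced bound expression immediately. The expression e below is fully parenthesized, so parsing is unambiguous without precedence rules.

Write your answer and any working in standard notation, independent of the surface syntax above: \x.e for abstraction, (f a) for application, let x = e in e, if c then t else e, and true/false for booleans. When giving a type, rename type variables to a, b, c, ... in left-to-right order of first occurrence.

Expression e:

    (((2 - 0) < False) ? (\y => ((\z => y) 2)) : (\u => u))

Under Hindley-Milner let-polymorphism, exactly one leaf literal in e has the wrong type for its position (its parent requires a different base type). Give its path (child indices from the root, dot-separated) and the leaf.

Answer: 0.1 : false

Derivation:
  unify Int ~ Int
  unify Int ~ Int
  unify Int ~ Int
  unify Bool ~ Int
  FAIL: mismatch Bool ~ Int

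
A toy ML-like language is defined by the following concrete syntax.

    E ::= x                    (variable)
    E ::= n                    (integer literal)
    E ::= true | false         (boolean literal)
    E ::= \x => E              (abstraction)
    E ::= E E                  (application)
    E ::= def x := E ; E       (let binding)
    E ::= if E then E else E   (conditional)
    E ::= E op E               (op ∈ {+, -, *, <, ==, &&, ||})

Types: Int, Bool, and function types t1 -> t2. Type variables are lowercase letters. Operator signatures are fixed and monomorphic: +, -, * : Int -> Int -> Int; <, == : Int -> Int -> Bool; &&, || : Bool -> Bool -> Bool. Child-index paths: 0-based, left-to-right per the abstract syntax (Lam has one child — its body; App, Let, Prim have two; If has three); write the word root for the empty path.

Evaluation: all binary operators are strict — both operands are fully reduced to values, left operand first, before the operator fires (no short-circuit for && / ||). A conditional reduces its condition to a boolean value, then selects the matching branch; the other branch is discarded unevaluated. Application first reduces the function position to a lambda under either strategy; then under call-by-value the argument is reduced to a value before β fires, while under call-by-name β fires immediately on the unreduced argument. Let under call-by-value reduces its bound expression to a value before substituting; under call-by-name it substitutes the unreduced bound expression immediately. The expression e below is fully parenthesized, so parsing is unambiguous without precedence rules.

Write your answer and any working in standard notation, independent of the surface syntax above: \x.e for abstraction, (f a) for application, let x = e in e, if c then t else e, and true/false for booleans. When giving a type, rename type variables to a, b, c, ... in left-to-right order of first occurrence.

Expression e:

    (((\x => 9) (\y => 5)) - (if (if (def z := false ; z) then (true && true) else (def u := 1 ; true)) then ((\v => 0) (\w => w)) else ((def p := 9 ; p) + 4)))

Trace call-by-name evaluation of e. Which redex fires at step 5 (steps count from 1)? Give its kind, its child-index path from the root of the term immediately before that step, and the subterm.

Trace:
step 0: (((\x.9) (\y.5)) - (if (if (let z = false in z) then (true && true) else (let u = 1 in true)) then ((\v.0) (\w.w)) else ((let p = 9 in p) + 4)))
step 1: [beta@0] (9 - (if (if (let z = false in z) then (true && true) else (let u = 1 in true)) then ((\v.0) (\w.w)) else ((let p = 9 in p) + 4)))
step 2: [let@1.0.0] (9 - (if (if false then (true && true) else (let u = 1 in true)) then ((\v.0) (\w.w)) else ((let p = 9 in p) + 4)))
step 3: [if@1.0] (9 - (if (let u = 1 in true) then ((\v.0) (\w.w)) else ((let p = 9 in p) + 4)))
step 4: [let@1.0] (9 - (if true then ((\v.0) (\w.w)) else ((let p = 9 in p) + 4)))
step 5: [if@1] (9 - ((\v.0) (\w.w)))

Answer: if at 1 : (if true then ((\v.0) (\w.w)) else ((let p = 9 in p) + 4))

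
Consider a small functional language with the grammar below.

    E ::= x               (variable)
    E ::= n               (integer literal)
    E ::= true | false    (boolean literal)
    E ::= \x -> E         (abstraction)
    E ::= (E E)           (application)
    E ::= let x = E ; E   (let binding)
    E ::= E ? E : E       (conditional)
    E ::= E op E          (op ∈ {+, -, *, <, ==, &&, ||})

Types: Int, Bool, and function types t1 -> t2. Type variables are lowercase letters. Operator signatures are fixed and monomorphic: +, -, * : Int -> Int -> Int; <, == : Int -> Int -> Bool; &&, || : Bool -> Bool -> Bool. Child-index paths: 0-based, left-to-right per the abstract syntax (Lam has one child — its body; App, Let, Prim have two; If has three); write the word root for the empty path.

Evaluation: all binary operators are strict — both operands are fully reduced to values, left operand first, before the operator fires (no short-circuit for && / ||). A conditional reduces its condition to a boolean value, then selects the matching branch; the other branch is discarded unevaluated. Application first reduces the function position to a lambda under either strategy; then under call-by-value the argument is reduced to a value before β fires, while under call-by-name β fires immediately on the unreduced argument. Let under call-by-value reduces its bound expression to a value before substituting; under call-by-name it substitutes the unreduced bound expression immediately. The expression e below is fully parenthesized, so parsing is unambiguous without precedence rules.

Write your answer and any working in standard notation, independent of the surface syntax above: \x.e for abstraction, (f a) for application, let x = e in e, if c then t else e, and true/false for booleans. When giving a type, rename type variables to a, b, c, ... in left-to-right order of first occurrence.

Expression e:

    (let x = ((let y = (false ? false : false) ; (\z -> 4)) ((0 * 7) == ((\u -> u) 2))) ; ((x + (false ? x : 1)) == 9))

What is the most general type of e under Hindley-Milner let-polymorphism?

Derivation:
  unify Bool ~ Bool
  unify Bool ~ Bool
let y : Bool
\z._ : a -> Int
  unify Int ~ Int
  unify Int ~ Int
  unify Int ~ Int
u : b
\u._ : b -> b
  unify b -> b ~ Int -> c
  unify b ~ Int
  unify Int ~ c
_ _ : Int
  unify Int ~ Int
  unify a -> Int ~ Bool -> d
  unify a ~ Bool
  unify Int ~ d
_ _ : Int
let x : Int
x : Int
  unify Int ~ Int
  unify Bool ~ Bool
x : Int
  unify Int ~ Int
  unify Int ~ Int
  unify Int ~ Int
  unify Int ~ Int

Answer: Bool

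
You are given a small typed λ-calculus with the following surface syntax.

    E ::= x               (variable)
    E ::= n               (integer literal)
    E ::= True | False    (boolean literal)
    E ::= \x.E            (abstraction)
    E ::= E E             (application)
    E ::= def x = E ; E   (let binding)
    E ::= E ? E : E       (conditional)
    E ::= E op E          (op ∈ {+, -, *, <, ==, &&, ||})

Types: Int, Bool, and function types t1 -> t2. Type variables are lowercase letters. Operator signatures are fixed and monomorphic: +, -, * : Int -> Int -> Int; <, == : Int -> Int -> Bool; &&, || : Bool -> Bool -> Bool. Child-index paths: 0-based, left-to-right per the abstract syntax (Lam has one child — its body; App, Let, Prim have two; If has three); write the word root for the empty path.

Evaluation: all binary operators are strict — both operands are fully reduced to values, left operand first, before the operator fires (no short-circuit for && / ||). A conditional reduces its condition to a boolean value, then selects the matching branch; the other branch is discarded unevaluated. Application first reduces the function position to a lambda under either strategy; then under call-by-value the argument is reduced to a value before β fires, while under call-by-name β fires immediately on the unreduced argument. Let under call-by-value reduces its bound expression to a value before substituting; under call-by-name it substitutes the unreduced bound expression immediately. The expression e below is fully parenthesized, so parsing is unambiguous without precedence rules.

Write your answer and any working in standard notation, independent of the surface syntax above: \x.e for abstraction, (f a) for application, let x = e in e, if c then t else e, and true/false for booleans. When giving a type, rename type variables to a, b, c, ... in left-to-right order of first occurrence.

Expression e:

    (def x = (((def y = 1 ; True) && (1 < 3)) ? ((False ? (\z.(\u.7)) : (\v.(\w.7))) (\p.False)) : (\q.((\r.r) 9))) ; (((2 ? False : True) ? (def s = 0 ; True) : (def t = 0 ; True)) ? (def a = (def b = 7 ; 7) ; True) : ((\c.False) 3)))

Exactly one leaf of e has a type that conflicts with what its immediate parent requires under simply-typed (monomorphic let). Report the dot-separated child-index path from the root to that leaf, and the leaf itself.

Derivation:
let y : Int
  unify Bool ~ Bool
  unify Int ~ Int
  unify Int ~ Int
  unify Bool ~ Bool
  unify Bool ~ Bool
  unify Bool ~ Bool
\u._ : b -> Int
\z._ : a -> b -> Int
\w._ : d -> Int
\v._ : c -> d -> Int
  unify a -> b -> Int ~ c -> d -> Int
  unify a ~ c
  unify b -> Int ~ d -> Int
  unify b ~ d
  unify Int ~ Int
\p._ : e -> Bool
  unify c -> d -> Int ~ (e -> Bool) -> f
  unify c ~ e -> Bool
  unify d -> Int ~ f
_ _ : d -> Int
r : h
\r._ : h -> h
  unify h -> h ~ Int -> i
  unify h ~ Int
  unify Int ~ i
_ _ : Int
\q._ : g -> Int
  unify d -> Int ~ g -> Int
  unify d ~ g
  unify Int ~ Int
let x : g -> Int
  unify Int ~ Bool
  FAIL: mismatch Int ~ Bool

Answer: 1.0.0.0 : 2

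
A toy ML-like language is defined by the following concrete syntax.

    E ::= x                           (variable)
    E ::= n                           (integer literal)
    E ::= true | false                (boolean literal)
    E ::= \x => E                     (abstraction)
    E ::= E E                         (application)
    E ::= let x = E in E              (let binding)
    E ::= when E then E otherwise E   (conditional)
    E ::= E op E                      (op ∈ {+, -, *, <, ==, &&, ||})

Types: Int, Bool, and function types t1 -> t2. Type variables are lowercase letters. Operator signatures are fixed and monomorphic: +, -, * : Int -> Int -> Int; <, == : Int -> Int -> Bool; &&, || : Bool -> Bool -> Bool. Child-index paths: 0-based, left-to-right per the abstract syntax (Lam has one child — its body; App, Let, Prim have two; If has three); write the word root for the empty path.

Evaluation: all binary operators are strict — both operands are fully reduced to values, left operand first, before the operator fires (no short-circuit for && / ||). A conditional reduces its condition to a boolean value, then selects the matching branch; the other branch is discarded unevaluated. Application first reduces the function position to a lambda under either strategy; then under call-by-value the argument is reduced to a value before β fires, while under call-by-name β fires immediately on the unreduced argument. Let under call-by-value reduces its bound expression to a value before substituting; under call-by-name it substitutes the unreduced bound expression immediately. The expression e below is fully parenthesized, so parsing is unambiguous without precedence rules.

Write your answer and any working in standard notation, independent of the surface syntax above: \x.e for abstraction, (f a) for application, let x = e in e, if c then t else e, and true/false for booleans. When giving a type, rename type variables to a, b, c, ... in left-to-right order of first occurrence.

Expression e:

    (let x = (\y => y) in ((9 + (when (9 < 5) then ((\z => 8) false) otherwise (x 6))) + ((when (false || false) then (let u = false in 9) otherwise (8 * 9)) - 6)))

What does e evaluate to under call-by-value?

Answer: 81

Derivation:
step 0: (let x = (\y.y) in ((9 + (if (9 < 5) then ((\z.8) false) else (x 6))) + ((if (false || false) then (let u = false in 9) else (8 * 9)) - 6)))
step 1: [let@root] ((9 + (if (9 < 5) then ((\z.8) false) else ((\y.y) 6))) + ((if (false || false) then (let u = false in 9) else (8 * 9)) - 6))
step 2: [delta@0.1.0] ((9 + (if false then ((\z.8) false) else ((\y.y) 6))) + ((if (false || false) then (let u = false in 9) else (8 * 9)) - 6))
step 3: [if@0.1] ((9 + ((\y.y) 6)) + ((if (false || false) then (let u = false in 9) else (8 * 9)) - 6))
step 4: [beta@0.1] ((9 + 6) + ((if (false || false) then (let u = false in 9) else (8 * 9)) - 6))
step 5: [delta@0] (15 + ((if (false || false) then (let u = false in 9) else (8 * 9)) - 6))
step 6: [delta@1.0.0] (15 + ((if false then (let u = false in 9) else (8 * 9)) - 6))
step 7: [if@1.0] (15 + ((8 * 9) - 6))
step 8: [delta@1.0] (15 + (72 - 6))
step 9: [delta@1] (15 + 66)
step 10: [delta@root] 81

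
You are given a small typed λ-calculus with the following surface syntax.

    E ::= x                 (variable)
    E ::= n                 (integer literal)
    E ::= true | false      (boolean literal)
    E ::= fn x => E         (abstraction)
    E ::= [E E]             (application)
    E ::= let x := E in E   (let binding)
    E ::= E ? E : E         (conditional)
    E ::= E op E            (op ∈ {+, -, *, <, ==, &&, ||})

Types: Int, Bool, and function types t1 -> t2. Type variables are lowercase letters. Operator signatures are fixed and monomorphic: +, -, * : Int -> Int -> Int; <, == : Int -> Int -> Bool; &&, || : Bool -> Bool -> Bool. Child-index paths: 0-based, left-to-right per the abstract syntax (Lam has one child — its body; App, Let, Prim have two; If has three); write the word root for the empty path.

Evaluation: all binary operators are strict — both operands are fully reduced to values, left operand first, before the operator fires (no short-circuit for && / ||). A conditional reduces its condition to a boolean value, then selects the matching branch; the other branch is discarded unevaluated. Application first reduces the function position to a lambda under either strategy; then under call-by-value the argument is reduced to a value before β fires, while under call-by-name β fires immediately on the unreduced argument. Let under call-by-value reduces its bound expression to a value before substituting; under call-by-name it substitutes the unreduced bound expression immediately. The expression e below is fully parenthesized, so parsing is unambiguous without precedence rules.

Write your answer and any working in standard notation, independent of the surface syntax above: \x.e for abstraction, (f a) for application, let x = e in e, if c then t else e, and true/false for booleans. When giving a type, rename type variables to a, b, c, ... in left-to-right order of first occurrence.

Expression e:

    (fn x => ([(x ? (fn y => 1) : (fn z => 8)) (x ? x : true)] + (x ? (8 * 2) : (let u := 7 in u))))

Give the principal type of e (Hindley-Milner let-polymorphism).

Trace:
x : a
  unify a ~ Bool
\y._ : b -> Int
\z._ : c -> Int
  unify b -> Int ~ c -> Int
  unify b ~ c
  unify Int ~ Int
x : Bool
  unify Bool ~ Bool
x : Bool
  unify Bool ~ Bool
  unify c -> Int ~ Bool -> d
  unify c ~ Bool
  unify Int ~ d
_ _ : Int
  unify Int ~ Int
x : Bool
  unify Bool ~ Bool
  unify Int ~ Int
  unify Int ~ Int
let u : Int
u : Int
  unify Int ~ Int
  unify Int ~ Int
\x._ : Bool -> Int

Answer: Bool -> Int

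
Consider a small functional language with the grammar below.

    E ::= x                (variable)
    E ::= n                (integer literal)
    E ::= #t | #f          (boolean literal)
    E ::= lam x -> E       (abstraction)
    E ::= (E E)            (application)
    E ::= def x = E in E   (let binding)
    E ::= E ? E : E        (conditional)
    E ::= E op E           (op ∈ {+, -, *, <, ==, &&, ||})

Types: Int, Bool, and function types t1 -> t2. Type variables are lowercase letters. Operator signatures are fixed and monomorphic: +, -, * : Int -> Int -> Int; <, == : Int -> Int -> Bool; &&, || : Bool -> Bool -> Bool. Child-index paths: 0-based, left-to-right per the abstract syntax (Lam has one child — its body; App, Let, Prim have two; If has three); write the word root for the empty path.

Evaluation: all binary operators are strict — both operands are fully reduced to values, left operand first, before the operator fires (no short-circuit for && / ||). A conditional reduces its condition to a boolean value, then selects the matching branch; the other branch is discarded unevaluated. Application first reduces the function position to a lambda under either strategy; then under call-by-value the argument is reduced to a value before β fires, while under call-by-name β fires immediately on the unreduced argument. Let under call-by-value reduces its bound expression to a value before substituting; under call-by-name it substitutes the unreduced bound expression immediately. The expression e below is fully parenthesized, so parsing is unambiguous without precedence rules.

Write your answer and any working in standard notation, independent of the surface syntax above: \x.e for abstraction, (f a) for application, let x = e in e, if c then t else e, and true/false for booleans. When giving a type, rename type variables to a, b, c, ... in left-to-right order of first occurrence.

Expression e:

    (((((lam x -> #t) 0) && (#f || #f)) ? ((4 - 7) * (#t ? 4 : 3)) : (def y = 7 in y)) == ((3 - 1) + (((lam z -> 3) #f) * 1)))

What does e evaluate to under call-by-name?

Working:
step 0: ((if (((\x.true) 0) && (false || false)) then ((4 - 7) * (if true then 4 else 3)) else (let y = 7 in y)) == ((3 - 1) + (((\z.3) false) * 1)))
step 1: [beta@0.0.0] ((if (true && (false || false)) then ((4 - 7) * (if true then 4 else 3)) else (let y = 7 in y)) == ((3 - 1) + (((\z.3) false) * 1)))
step 2: [delta@0.0.1] ((if (true && false) then ((4 - 7) * (if true then 4 else 3)) else (let y = 7 in y)) == ((3 - 1) + (((\z.3) false) * 1)))
step 3: [delta@0.0] ((if false then ((4 - 7) * (if true then 4 else 3)) else (let y = 7 in y)) == ((3 - 1) + (((\z.3) false) * 1)))
step 4: [if@0] ((let y = 7 in y) == ((3 - 1) + (((\z.3) false) * 1)))
step 5: [let@0] (7 == ((3 - 1) + (((\z.3) false) * 1)))
step 6: [delta@1.0] (7 == (2 + (((\z.3) false) * 1)))
step 7: [beta@1.1.0] (7 == (2 + (3 * 1)))
step 8: [delta@1.1] (7 == (2 + 3))
step 9: [delta@1] (7 == 5)
step 10: [delta@root] false

Answer: false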